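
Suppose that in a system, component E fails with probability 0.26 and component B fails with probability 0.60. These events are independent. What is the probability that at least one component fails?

P(none) = (1 − 0.26) × (1 − 0.60) = 0.74 × 0.40 = 0.296
P(at least one) = 1 − 0.296 = 0.704

0.704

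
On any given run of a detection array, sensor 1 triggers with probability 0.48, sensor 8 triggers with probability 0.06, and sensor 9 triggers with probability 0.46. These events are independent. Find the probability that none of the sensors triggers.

P(none) = (1 − 0.48) × (1 − 0.06) × (1 − 0.46) = 0.52 × 0.94 × 0.54 = 0.263952

0.263952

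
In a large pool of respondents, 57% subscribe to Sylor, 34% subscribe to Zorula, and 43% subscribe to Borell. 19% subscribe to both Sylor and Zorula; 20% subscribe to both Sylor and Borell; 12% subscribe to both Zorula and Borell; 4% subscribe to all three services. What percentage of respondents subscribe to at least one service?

87%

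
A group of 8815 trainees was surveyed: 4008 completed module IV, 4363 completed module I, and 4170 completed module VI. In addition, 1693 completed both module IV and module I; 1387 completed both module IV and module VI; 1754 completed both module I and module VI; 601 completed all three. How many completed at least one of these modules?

8308

By inclusion-exclusion,
|at least one| = 4008 + 4363 + 4170 − 1693 − 1387 − 1754 + 601 = 8308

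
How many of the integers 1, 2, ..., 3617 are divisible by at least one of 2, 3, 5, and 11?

2739

By inclusion-exclusion,
floor(3617/2) + floor(3617/3) + floor(3617/5) + floor(3617/11) − floor(3617/6) − floor(3617/10) − floor(3617/22) − floor(3617/15) − floor(3617/33) − floor(3617/55) + floor(3617/30) + floor(3617/66) + floor(3617/110) + floor(3617/165) − floor(3617/330) = 1808 + 1205 + 723 + 328 − 602 − 361 − 164 − 241 − 109 − 65 + 120 + 54 + 32 + 21 − 10 = 2739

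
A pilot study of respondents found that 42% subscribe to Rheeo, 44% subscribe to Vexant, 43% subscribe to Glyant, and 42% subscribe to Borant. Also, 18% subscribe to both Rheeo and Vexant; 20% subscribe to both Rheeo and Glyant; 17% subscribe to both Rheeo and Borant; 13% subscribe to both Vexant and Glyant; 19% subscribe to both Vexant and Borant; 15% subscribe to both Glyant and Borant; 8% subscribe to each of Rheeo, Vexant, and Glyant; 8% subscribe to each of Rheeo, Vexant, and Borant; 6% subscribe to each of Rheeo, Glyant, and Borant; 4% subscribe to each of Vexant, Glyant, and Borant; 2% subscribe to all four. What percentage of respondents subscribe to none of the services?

7%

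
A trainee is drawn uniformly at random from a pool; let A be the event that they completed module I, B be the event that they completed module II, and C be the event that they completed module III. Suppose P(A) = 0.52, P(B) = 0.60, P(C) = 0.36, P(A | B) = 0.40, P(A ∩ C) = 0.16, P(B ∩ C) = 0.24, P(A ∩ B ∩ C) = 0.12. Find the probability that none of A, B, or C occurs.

0.04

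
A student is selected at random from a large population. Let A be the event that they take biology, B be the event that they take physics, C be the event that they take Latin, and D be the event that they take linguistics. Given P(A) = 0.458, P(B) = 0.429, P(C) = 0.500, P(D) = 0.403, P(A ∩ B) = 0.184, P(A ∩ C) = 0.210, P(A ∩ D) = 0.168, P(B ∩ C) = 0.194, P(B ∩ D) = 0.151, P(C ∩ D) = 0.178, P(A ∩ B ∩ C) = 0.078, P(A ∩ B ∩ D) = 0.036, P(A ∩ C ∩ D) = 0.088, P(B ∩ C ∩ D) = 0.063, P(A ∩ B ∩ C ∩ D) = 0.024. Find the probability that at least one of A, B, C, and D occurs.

0.946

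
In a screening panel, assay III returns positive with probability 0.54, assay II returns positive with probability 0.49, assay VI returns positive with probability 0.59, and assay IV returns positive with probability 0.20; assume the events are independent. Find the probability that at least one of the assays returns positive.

P(none) = (1 − 0.54) × (1 − 0.49) × (1 − 0.59) × (1 − 0.20) = 0.46 × 0.51 × 0.41 × 0.80 = 0.0769488
P(at least one) = 1 − 0.0769488 = 0.9230512

0.9230512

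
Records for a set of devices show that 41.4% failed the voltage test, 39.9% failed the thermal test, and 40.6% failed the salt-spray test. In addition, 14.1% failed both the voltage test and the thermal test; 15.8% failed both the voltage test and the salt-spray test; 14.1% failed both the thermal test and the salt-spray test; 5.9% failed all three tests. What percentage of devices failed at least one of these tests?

83.8%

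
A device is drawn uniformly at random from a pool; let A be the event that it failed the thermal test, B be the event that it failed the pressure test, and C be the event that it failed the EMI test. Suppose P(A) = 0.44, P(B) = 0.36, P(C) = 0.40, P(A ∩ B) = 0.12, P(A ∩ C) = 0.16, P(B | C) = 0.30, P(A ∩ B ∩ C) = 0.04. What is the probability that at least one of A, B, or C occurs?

0.84

P(B ∩ C) = P(C)·P(B|C) = 0.40 × 0.30 = 0.12
By inclusion–exclusion:
P(A ∪ B ∪ C) = 0.44 + 0.36 + 0.40 − 0.12 − 0.16 − 0.12 + 0.04 = 0.84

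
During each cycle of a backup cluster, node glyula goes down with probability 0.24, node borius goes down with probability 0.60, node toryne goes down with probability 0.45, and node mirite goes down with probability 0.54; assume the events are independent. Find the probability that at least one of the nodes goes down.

P(none) = (1 − 0.24) × (1 − 0.60) × (1 − 0.45) × (1 − 0.54) = 0.76 × 0.40 × 0.55 × 0.46 = 0.076912
P(at least one) = 1 − 0.076912 = 0.923088

0.923088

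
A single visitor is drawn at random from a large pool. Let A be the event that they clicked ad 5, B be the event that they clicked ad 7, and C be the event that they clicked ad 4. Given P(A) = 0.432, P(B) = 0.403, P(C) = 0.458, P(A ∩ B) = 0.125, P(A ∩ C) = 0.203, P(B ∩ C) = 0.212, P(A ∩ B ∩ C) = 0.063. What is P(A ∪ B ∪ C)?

0.816

By inclusion-exclusion,
P(A ∪ B ∪ C) = 0.432 + 0.403 + 0.458 − 0.125 − 0.203 − 0.212 + 0.063 = 0.816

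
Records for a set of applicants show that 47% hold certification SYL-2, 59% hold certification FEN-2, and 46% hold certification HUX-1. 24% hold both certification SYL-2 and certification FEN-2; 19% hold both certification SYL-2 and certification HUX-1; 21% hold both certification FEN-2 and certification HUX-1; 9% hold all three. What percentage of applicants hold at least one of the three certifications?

97%

By inclusion-exclusion,
P(at least one) = 47 + 59 + 46 − 24 − 19 − 21 + 9 = 97%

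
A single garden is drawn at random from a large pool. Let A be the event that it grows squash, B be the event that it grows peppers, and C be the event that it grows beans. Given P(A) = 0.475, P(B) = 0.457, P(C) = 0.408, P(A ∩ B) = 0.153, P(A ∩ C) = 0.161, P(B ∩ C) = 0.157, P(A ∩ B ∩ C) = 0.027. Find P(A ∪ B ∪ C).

0.896

Using inclusion–exclusion:
P(A ∪ B ∪ C) = 0.475 + 0.457 + 0.408 − 0.153 − 0.161 − 0.157 + 0.027 = 0.896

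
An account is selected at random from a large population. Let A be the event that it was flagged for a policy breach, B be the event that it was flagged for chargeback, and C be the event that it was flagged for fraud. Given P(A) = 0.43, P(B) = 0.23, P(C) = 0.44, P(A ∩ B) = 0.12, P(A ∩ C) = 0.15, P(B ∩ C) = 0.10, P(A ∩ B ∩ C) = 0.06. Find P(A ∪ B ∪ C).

0.79

P(A ∪ B ∪ C) = 0.43 + 0.23 + 0.44 − 0.12 − 0.15 − 0.10 + 0.06 = 0.79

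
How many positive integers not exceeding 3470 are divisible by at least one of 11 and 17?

501

By inclusion–exclusion:
315 + 204 − 18 = 501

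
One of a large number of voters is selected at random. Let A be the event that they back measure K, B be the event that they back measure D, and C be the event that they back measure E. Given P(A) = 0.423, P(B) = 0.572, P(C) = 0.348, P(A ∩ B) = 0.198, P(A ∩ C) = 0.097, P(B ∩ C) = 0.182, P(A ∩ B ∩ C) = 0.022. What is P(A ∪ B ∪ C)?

Using inclusion–exclusion:
P(A ∪ B ∪ C) = 0.423 + 0.572 + 0.348 − 0.198 − 0.097 − 0.182 + 0.022 = 0.888

0.888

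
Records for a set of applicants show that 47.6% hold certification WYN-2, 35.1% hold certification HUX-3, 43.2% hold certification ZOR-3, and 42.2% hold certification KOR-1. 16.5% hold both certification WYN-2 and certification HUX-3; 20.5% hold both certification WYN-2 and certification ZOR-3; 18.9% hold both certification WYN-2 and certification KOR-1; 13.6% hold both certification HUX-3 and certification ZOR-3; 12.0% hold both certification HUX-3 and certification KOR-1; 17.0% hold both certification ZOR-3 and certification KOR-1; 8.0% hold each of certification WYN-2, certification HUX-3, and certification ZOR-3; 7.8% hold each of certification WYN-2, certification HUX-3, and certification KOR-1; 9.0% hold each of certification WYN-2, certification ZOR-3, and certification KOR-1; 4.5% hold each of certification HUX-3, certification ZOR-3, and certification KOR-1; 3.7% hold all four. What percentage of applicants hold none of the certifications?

4.8%

Inclusion–exclusion gives
P(≥1) = 47.6 + 35.1 + 43.2 + 42.2 − 16.5 − 20.5 − 18.9 − 13.6 − 12.0 − 17.0 + 8.0 + 7.8 + 9.0 + 4.5 − 3.7 = 95.2%
P(none) = 100% − 95.2% = 4.8%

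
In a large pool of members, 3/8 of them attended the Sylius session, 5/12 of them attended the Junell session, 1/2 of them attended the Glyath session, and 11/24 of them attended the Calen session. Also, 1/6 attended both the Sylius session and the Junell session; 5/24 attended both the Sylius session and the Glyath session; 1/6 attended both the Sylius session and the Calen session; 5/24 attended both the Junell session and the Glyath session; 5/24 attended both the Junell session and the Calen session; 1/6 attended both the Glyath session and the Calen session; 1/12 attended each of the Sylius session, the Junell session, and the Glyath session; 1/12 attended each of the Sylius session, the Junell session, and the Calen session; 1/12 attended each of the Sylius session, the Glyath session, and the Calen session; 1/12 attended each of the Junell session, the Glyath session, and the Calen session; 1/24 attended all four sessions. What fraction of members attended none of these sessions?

1/12

P(union) = 3/8 + 5/12 + 1/2 + 11/24 − 1/6 − 5/24 − 1/6 − 5/24 − 5/24 − 1/6 + 1/12 + 1/12 + 1/12 + 1/12 − 1/24 = 11/12
P(none) = 1 − 11/12 = 1/12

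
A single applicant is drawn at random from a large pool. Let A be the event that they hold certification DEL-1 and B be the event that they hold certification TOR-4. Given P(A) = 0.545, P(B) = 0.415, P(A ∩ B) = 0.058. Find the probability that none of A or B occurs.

0.098

P(A ∪ B) = 0.545 + 0.415 − 0.058 = 0.902
P(none) = 1 − 0.902 = 0.098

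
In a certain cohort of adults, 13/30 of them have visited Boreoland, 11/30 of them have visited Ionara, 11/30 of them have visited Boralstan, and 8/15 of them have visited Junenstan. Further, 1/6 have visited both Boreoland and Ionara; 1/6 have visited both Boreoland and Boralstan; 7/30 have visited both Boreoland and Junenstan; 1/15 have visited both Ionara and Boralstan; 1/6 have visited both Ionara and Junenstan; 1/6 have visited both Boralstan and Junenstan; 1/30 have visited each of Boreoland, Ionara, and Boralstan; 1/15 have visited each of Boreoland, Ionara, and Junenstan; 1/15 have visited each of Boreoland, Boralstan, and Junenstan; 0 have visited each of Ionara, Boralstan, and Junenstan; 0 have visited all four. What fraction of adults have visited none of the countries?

1/10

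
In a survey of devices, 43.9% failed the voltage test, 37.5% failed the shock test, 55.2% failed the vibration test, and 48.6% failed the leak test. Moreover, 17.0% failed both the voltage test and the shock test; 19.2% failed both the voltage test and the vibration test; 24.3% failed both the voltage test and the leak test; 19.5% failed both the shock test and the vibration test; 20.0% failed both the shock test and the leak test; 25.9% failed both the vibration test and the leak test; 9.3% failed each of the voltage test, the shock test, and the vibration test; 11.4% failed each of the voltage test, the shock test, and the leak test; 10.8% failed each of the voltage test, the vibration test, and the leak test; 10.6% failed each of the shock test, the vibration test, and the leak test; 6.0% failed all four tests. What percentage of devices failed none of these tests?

4.6%

P(union) = 43.9 + 37.5 + 55.2 + 48.6 − 17.0 − 19.2 − 24.3 − 19.5 − 20.0 − 25.9 + 9.3 + 11.4 + 10.8 + 10.6 − 6.0 = 95.4%
P(none) = 100% − 95.4% = 4.6%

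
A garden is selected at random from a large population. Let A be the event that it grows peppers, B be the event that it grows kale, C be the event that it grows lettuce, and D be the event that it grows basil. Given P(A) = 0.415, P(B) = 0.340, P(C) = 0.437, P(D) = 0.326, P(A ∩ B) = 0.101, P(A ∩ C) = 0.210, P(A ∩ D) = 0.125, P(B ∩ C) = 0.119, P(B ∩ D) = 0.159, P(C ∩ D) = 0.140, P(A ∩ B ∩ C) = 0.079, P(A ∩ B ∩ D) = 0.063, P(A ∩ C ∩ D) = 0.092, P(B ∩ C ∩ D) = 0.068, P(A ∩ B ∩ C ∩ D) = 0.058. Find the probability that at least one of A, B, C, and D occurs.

0.908

Apply inclusion-exclusion:
P(A ∪ B ∪ C ∪ D) = 0.415 + 0.340 + 0.437 + 0.326 − 0.101 − 0.210 − 0.125 − 0.119 − 0.159 − 0.140 + 0.079 + 0.063 + 0.092 + 0.068 − 0.058 = 0.908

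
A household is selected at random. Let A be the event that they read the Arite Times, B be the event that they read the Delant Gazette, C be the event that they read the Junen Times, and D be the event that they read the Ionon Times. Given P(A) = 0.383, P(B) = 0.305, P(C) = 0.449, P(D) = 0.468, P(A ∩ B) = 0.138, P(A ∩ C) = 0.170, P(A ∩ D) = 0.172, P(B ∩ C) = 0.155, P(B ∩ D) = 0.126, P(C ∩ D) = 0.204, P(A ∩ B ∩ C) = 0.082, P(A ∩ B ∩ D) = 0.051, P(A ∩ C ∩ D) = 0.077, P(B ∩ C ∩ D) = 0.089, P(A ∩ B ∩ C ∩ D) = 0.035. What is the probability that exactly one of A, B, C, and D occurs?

Using the inclusion–exclusion count for exactly one event:
P(exactly one) = 0.383 + 0.305 + 0.449 + 0.468 − 2·0.138 − 2·0.170 − 2·0.172 − 2·0.155 − 2·0.126 − 2·0.204 + 3·0.082 + 3·0.051 + 3·0.077 + 3·0.089 − 4·0.035 = 0.432

0.432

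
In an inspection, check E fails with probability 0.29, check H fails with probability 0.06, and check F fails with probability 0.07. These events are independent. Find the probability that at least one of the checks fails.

P(none) = (1 − 0.29) × (1 − 0.06) × (1 − 0.07) = 0.71 × 0.94 × 0.93 = 0.620682
P(at least one) = 1 − 0.620682 = 0.379318

0.379318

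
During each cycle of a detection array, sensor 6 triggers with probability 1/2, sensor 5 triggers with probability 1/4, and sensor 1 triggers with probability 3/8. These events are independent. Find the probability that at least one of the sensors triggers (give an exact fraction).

Since the events are independent, P(none) is the product of the individual non-occurrence probabilities.
P(none) = (1 − 1/2) × (1 − 1/4) × (1 − 3/8) = 1/2 × 3/4 × 5/8 = 15/64
P(at least one) = 1 − 15/64 = 49/64

49/64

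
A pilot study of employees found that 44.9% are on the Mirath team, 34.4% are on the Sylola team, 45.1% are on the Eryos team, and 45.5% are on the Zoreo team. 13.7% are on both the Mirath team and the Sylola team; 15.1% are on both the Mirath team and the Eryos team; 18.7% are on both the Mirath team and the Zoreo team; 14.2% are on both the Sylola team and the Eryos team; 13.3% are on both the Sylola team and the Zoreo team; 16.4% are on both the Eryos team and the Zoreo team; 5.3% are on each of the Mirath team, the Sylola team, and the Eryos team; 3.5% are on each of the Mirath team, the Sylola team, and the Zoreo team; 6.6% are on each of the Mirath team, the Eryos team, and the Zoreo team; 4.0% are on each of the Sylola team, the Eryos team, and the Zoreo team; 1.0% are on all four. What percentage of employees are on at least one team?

Inclusion–exclusion gives
P(at least one) = 44.9 + 34.4 + 45.1 + 45.5 − 13.7 − 15.1 − 18.7 − 14.2 − 13.3 − 16.4 + 5.3 + 3.5 + 6.6 + 4.0 − 1.0 = 96.9%

96.9%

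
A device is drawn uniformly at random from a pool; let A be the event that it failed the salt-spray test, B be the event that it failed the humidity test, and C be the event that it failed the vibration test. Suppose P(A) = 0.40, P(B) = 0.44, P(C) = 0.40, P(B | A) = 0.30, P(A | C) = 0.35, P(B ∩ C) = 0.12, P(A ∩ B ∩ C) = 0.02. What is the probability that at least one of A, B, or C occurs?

P(A ∩ B) = P(A)·P(B|A) = 0.40 × 0.30 = 0.12
P(A ∩ C) = P(C)·P(A|C) = 0.40 × 0.35 = 0.14
By inclusion–exclusion:
P(A ∪ B ∪ C) = 0.40 + 0.44 + 0.40 − 0.12 − 0.14 − 0.12 + 0.02 = 0.88

0.88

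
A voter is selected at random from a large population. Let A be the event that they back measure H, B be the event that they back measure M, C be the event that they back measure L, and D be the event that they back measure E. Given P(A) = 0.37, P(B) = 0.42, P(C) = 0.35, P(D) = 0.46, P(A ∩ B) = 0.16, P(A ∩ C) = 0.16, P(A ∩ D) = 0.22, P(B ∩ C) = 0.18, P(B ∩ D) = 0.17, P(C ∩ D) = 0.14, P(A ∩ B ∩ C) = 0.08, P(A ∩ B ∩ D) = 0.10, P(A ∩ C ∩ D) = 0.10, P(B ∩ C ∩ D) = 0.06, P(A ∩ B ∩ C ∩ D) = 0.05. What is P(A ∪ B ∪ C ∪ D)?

0.86

By inclusion–exclusion:
P(A ∪ B ∪ C ∪ D) = 0.37 + 0.42 + 0.35 + 0.46 − 0.16 − 0.16 − 0.22 − 0.18 − 0.17 − 0.14 + 0.08 + 0.10 + 0.10 + 0.06 − 0.05 = 0.86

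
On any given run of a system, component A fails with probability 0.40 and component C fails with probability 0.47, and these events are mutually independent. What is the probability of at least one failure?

0.682

P(none) = (1 − 0.40) × (1 − 0.47) = 0.60 × 0.53 = 0.318
P(at least one) = 1 − 0.318 = 0.682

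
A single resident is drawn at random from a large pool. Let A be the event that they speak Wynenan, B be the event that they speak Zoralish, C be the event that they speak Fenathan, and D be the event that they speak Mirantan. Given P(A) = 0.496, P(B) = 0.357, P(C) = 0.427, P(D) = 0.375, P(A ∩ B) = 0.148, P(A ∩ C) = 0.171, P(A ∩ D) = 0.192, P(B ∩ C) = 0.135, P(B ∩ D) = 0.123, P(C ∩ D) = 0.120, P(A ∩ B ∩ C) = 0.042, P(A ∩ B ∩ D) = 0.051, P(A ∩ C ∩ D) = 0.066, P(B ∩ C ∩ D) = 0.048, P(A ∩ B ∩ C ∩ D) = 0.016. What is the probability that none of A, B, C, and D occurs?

0.043

By inclusion–exclusion:
P(A ∪ B ∪ C ∪ D) = 0.496 + 0.357 + 0.427 + 0.375 − 0.148 − 0.171 − 0.192 − 0.135 − 0.123 − 0.120 + 0.042 + 0.051 + 0.066 + 0.048 − 0.016 = 0.957
P(none) = 1 − 0.957 = 0.043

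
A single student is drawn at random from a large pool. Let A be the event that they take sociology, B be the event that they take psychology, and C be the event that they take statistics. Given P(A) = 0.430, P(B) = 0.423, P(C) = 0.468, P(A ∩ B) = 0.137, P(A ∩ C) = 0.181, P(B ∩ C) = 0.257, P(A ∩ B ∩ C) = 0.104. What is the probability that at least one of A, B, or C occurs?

0.850

P(A ∪ B ∪ C) = 0.430 + 0.423 + 0.468 − 0.137 − 0.181 − 0.257 + 0.104 = 0.850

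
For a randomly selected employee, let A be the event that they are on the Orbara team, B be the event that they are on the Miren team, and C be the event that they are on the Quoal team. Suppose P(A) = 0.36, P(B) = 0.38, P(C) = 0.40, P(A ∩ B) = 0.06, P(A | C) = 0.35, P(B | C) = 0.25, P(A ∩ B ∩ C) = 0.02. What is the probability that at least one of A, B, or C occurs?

P(A ∩ C) = P(C)·P(A|C) = 0.40 × 0.35 = 0.14
P(B ∩ C) = P(C)·P(B|C) = 0.40 × 0.25 = 0.10
Using inclusion–exclusion:
P(A ∪ B ∪ C) = 0.36 + 0.38 + 0.40 − 0.06 − 0.14 − 0.10 + 0.02 = 0.86

0.86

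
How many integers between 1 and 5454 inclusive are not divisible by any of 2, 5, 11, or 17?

1868

2727 + 1090 + 495 + 320 − 545 − 247 − 160 − 99 − 64 − 29 + 49 + 32 + 14 + 5 − 2 = 3586
5454 − 3586 = 1868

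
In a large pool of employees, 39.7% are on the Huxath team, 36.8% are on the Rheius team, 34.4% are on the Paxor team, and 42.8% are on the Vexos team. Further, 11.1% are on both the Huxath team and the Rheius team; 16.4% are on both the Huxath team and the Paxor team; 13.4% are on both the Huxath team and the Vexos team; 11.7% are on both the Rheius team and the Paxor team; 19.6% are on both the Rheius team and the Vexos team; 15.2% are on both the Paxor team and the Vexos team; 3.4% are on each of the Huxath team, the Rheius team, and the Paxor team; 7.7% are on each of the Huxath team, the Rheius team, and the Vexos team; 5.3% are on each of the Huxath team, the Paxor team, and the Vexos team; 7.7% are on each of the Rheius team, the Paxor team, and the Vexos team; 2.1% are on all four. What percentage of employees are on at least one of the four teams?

88.3%

By inclusion–exclusion:
P(union) = 39.7 + 36.8 + 34.4 + 42.8 − 11.1 − 16.4 − 13.4 − 11.7 − 19.6 − 15.2 + 3.4 + 7.7 + 5.3 + 7.7 − 2.1 = 88.3%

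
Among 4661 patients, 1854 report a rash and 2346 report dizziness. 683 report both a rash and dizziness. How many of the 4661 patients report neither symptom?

1144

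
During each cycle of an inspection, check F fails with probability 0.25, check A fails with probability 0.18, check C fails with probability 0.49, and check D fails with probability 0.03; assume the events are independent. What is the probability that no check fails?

P(none) = (1 − 0.25) × (1 − 0.18) × (1 − 0.49) × (1 − 0.03) = 0.75 × 0.82 × 0.51 × 0.97 = 0.3042405

0.3042405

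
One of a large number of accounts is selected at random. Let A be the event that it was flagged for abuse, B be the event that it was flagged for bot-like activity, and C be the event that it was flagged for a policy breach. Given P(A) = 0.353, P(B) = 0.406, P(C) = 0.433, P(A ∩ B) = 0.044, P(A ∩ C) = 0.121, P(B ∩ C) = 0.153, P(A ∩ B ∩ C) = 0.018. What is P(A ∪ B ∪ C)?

Using inclusion–exclusion:
P(A ∪ B ∪ C) = 0.353 + 0.406 + 0.433 − 0.044 − 0.121 − 0.153 + 0.018 = 0.892

0.892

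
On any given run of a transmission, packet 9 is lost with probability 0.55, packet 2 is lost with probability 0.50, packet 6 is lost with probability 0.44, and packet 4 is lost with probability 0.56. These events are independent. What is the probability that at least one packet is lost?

0.94456

P(none) = (1 − 0.55) × (1 − 0.50) × (1 − 0.44) × (1 − 0.56) = 0.45 × 0.50 × 0.56 × 0.44 = 0.05544
P(at least one) = 1 − 0.05544 = 0.94456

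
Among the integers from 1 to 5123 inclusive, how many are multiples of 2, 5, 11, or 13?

2561 + 1024 + 465 + 394 − 512 − 232 − 197 − 93 − 78 − 35 + 46 + 39 + 17 + 7 − 3 = 3403

3403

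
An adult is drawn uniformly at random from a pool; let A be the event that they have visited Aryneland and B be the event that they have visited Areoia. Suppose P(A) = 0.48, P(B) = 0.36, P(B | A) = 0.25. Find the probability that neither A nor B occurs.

P(A ∩ B) = P(A)·P(B|A) = 0.48 × 0.25 = 0.12
By inclusion–exclusion:
P(A ∪ B) = 0.48 + 0.36 − 0.12 = 0.72
P(none) = 1 − 0.72 = 0.28

0.28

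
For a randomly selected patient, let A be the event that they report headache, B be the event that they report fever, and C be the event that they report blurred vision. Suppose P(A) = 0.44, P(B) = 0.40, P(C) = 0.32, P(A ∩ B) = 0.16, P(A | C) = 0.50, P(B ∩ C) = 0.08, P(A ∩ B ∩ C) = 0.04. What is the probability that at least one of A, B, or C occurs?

0.80

P(A ∩ C) = P(C)·P(A|C) = 0.32 × 0.50 = 0.16
P(A ∪ B ∪ C) = 0.44 + 0.40 + 0.32 − 0.16 − 0.16 − 0.08 + 0.04 = 0.80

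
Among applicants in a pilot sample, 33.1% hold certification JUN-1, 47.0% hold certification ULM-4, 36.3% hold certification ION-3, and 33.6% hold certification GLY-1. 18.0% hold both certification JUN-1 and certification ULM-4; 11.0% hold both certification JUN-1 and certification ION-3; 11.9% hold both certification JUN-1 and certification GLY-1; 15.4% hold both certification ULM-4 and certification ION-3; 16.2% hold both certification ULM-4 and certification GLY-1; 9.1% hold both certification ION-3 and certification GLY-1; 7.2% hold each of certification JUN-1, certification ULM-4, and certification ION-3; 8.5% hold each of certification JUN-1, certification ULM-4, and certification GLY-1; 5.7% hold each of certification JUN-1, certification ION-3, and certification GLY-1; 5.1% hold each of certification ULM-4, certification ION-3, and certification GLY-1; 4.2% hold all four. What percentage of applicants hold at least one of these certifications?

90.7%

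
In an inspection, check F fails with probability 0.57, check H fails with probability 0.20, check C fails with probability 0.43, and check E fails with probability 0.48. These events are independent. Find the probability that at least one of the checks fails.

0.8980384

P(none) = (1 − 0.57) × (1 − 0.20) × (1 − 0.43) × (1 − 0.48) = 0.43 × 0.80 × 0.57 × 0.52 = 0.1019616
P(at least one) = 1 − 0.1019616 = 0.8980384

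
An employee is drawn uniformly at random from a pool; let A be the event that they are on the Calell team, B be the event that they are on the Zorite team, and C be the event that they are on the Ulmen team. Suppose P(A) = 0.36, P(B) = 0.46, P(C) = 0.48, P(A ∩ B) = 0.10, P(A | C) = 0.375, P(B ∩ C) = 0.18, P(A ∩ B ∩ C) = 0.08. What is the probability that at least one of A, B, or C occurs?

0.92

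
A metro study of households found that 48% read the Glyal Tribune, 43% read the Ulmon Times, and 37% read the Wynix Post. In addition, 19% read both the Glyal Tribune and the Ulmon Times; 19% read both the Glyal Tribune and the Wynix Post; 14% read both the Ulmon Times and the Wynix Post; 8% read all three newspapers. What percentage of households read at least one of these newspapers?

84%

Using inclusion–exclusion:
P(union) = 48 + 43 + 37 − 19 − 19 − 14 + 8 = 84%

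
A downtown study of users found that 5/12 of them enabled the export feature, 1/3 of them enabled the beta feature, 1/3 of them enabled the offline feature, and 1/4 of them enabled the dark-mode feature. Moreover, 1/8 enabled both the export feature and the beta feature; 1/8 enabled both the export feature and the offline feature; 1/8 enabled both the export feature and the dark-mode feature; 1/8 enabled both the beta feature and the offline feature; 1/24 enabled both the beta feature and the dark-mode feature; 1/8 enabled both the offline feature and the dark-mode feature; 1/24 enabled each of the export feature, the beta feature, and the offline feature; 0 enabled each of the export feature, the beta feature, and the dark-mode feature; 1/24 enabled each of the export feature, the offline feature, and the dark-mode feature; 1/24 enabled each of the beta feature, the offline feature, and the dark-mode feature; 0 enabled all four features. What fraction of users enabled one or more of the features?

P(≥1) = 5/12 + 1/3 + 1/3 + 1/4 − 1/8 − 1/8 − 1/8 − 1/8 − 1/24 − 1/8 + 1/24 + 0 + 1/24 + 1/24 − 0 = 19/24

19/24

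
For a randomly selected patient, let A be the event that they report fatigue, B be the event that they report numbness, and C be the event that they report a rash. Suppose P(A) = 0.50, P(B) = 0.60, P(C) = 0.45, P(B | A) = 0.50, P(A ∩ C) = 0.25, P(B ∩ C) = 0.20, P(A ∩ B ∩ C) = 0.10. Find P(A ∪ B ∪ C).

0.95

P(A ∩ B) = P(A)·P(B|A) = 0.50 × 0.50 = 0.25
Apply inclusion-exclusion:
P(A ∪ B ∪ C) = 0.50 + 0.60 + 0.45 − 0.25 − 0.25 − 0.20 + 0.10 = 0.95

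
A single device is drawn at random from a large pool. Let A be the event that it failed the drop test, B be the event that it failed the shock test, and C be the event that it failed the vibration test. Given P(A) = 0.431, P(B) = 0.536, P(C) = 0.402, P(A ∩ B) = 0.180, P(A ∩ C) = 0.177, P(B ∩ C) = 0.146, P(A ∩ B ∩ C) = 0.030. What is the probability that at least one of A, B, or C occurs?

Inclusion–exclusion gives
P(A ∪ B ∪ C) = 0.431 + 0.536 + 0.402 − 0.180 − 0.177 − 0.146 + 0.030 = 0.896

0.896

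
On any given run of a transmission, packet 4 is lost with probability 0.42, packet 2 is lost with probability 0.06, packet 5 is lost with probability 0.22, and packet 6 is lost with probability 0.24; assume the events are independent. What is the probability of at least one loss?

Independence gives P(none) = ∏(1 − pᵢ).
P(none) = (1 − 0.42) × (1 − 0.06) × (1 − 0.22) × (1 − 0.24) = 0.58 × 0.94 × 0.78 × 0.76 = 0.32319456
P(at least one) = 1 − 0.32319456 = 0.67680544

0.67680544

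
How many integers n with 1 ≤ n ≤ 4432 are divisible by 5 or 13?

1158

Using inclusion–exclusion:
floor(4432/5) + floor(4432/13) − floor(4432/65) = 886 + 340 − 68 = 1158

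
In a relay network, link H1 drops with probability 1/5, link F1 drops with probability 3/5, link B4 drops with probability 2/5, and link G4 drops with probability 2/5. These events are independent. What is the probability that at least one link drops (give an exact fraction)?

P(none) = (1 − 1/5) × (1 − 3/5) × (1 − 2/5) × (1 − 2/5) = 4/5 × 2/5 × 3/5 × 3/5 = 72/625
P(at least one) = 1 − 72/625 = 553/625

553/625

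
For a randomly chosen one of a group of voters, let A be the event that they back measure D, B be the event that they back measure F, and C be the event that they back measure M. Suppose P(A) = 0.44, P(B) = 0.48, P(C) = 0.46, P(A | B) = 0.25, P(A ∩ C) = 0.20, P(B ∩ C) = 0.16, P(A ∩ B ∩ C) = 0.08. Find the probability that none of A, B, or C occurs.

P(A ∩ B) = P(B)·P(A|B) = 0.48 × 0.25 = 0.12
Using inclusion–exclusion:
P(A ∪ B ∪ C) = 0.44 + 0.48 + 0.46 − 0.12 − 0.20 − 0.16 + 0.08 = 0.98
P(none) = 1 − 0.98 = 0.02

0.02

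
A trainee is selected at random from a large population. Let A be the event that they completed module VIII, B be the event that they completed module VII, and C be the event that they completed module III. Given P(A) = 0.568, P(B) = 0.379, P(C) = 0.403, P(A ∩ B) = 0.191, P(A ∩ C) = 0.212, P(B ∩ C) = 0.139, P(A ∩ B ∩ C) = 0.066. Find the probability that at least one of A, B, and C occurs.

P(A ∪ B ∪ C) = 0.568 + 0.379 + 0.403 − 0.191 − 0.212 − 0.139 + 0.066 = 0.874

0.874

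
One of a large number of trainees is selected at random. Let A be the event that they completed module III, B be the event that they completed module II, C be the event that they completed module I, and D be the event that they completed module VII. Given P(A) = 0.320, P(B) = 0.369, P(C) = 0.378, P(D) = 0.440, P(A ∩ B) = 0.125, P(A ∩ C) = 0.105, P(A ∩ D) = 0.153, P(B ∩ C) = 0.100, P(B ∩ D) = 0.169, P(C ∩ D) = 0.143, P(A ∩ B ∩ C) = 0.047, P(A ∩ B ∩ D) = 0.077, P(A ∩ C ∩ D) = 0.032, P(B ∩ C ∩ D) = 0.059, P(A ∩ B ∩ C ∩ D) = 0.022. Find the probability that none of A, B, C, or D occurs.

0.095

Apply inclusion-exclusion:
P(A ∪ B ∪ C ∪ D) = 0.320 + 0.369 + 0.378 + 0.440 − 0.125 − 0.105 − 0.153 − 0.100 − 0.169 − 0.143 + 0.047 + 0.077 + 0.032 + 0.059 − 0.022 = 0.905
P(none) = 1 − 0.905 = 0.095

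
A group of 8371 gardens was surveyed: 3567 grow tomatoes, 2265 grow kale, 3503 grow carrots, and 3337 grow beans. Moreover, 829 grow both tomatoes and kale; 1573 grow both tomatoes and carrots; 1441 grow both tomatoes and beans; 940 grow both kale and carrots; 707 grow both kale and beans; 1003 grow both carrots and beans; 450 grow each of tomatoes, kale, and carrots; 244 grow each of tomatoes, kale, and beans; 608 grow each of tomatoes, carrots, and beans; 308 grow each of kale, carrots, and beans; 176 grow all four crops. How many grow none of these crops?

758

N(≥1) = 3567 + 2265 + 3503 + 3337 − 829 − 1573 − 1441 − 940 − 707 − 1003 + 450 + 244 + 608 + 308 − 176 = 7613
None: 8371 − 7613 = 758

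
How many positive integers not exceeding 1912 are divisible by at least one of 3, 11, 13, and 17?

637 + 173 + 147 + 112 − 57 − 49 − 37 − 13 − 10 − 8 + 4 + 3 + 2 + 0 − 0 = 904

904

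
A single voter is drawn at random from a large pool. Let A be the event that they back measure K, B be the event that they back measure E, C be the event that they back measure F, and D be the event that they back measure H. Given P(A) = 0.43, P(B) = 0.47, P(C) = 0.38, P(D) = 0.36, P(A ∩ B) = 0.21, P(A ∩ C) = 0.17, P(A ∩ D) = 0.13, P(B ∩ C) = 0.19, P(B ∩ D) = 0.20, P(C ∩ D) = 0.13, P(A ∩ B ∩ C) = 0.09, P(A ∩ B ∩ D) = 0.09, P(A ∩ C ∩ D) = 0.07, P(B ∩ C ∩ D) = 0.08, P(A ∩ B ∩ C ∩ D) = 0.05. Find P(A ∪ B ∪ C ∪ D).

0.89

By inclusion–exclusion:
P(A ∪ B ∪ C ∪ D) = 0.43 + 0.47 + 0.38 + 0.36 − 0.21 − 0.17 − 0.13 − 0.19 − 0.20 − 0.13 + 0.09 + 0.09 + 0.07 + 0.08 − 0.05 = 0.89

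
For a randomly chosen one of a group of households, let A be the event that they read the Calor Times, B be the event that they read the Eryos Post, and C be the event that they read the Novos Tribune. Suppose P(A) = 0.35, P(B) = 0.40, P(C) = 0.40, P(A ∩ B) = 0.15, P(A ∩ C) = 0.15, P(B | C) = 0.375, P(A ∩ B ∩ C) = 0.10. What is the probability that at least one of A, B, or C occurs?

0.80

P(B ∩ C) = P(C)·P(B|C) = 0.40 × 0.375 = 0.15
P(A ∪ B ∪ C) = 0.35 + 0.40 + 0.40 − 0.15 − 0.15 − 0.15 + 0.10 = 0.80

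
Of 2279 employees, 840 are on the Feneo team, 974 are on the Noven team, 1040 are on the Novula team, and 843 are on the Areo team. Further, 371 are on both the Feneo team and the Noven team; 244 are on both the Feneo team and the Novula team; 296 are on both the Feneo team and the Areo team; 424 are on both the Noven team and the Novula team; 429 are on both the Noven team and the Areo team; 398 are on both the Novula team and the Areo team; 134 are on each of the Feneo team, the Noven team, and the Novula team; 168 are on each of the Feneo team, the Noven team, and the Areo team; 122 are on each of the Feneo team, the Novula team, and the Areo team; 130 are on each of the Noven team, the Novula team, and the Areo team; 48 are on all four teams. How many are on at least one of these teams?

|at least one| = 840 + 974 + 1040 + 843 − 371 − 244 − 296 − 424 − 429 − 398 + 134 + 168 + 122 + 130 − 48 = 2041

2041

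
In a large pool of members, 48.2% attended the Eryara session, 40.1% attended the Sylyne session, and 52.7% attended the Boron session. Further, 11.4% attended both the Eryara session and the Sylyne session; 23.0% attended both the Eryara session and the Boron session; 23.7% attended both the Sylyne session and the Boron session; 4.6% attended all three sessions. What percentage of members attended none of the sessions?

12.5%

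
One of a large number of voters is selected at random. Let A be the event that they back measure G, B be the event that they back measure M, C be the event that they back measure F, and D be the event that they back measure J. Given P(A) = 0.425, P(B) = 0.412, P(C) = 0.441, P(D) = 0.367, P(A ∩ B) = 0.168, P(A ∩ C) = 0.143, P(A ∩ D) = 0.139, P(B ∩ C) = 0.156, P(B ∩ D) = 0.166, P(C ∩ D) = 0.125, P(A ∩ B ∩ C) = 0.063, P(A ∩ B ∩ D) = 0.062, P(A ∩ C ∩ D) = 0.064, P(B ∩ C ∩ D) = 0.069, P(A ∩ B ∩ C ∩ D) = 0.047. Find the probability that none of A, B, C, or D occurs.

0.041

P(A ∪ B ∪ C ∪ D) = 0.425 + 0.412 + 0.441 + 0.367 − 0.168 − 0.143 − 0.139 − 0.156 − 0.166 − 0.125 + 0.063 + 0.062 + 0.064 + 0.069 − 0.047 = 0.959
P(none) = 1 − 0.959 = 0.041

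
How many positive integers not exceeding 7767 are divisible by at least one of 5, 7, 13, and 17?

3140

By inclusion-exclusion,
1553 + 1109 + 597 + 456 − 221 − 119 − 91 − 85 − 65 − 35 + 17 + 13 + 7 + 5 − 1 = 3140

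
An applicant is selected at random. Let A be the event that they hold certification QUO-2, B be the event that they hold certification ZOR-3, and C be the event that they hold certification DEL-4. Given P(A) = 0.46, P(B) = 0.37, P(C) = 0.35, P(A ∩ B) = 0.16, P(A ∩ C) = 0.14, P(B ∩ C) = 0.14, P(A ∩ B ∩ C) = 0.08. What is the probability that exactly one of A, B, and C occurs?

Using the inclusion–exclusion count for exactly one event:
P(exactly one) = 0.46 + 0.37 + 0.35 − 2·0.16 − 2·0.14 − 2·0.14 + 3·0.08 = 0.54

0.54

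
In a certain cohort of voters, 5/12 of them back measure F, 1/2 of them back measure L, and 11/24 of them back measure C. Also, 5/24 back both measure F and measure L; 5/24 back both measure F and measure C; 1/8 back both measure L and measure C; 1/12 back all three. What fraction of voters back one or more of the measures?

11/12

Using inclusion–exclusion:
P(at least one) = 5/12 + 1/2 + 11/24 − 5/24 − 5/24 − 1/8 + 1/12 = 11/12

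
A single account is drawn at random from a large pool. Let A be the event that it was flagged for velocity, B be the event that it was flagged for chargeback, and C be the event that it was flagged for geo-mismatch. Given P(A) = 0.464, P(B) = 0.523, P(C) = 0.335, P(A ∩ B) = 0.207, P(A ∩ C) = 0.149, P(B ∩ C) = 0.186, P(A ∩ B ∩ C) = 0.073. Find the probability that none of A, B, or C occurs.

0.147

By inclusion-exclusion,
P(A ∪ B ∪ C) = 0.464 + 0.523 + 0.335 − 0.207 − 0.149 − 0.186 + 0.073 = 0.853
P(none) = 1 − 0.853 = 0.147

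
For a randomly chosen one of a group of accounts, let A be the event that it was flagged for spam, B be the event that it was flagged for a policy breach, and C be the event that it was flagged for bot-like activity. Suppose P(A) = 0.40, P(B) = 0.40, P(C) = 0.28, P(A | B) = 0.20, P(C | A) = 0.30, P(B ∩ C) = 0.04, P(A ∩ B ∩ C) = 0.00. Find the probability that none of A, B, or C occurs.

P(A ∩ B) = P(B)·P(A|B) = 0.40 × 0.20 = 0.08
P(A ∩ C) = P(A)·P(C|A) = 0.40 × 0.30 = 0.12
P(A ∪ B ∪ C) = 0.40 + 0.40 + 0.28 − 0.08 − 0.12 − 0.04 + 0.00 = 0.84
P(none) = 1 − 0.84 = 0.16

0.16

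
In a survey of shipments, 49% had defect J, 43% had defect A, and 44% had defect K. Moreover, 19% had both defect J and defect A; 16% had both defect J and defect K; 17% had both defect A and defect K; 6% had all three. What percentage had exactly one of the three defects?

50%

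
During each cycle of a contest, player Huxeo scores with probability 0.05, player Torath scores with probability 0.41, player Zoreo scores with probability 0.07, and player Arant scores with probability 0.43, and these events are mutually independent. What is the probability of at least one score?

0.70287895

P(none) = (1 − 0.05) × (1 − 0.41) × (1 − 0.07) × (1 − 0.43) = 0.95 × 0.59 × 0.93 × 0.57 = 0.29712105
P(at least one) = 1 − 0.29712105 = 0.70287895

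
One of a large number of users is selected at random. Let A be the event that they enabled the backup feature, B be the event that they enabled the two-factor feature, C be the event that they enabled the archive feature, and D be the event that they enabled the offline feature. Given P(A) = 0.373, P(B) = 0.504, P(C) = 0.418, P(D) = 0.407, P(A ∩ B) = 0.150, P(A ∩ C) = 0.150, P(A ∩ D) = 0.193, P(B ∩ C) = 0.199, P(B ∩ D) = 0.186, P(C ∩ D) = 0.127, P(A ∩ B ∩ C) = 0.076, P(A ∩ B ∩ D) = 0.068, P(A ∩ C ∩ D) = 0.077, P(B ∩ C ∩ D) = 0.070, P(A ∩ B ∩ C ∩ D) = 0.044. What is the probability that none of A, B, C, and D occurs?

Apply inclusion-exclusion:
P(A ∪ B ∪ C ∪ D) = 0.373 + 0.504 + 0.418 + 0.407 − 0.150 − 0.150 − 0.193 − 0.199 − 0.186 − 0.127 + 0.076 + 0.068 + 0.077 + 0.070 − 0.044 = 0.944
P(none) = 1 − 0.944 = 0.056

0.056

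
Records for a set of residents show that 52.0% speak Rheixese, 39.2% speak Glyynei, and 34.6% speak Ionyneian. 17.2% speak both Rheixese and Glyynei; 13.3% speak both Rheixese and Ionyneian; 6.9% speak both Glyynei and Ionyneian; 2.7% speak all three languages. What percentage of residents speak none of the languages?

P(≥1) = 52.0 + 39.2 + 34.6 − 17.2 − 13.3 − 6.9 + 2.7 = 91.1%
P(none) = 100% − 91.1% = 8.9%

8.9%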